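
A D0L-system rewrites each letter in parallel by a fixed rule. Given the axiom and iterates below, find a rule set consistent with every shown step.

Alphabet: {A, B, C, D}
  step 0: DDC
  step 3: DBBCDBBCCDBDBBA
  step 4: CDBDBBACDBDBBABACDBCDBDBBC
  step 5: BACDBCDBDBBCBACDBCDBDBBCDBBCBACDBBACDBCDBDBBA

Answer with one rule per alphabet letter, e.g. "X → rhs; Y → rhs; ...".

A->BC, B->DB, C->BA, D->C

  step 4 ⇒ step 5: CDBDBBACDBDBBABACDBCDBDBBC ⇒ BA·C·DB·C·DB·DB·BC·BA·C·DB·C·DB·DB·BC·DB·BC·BA·C·DB·BA·C·DB·C·DB·DB·BA
    A ↦ BC
    B ↦ DB
    C ↦ BA
    D ↦ C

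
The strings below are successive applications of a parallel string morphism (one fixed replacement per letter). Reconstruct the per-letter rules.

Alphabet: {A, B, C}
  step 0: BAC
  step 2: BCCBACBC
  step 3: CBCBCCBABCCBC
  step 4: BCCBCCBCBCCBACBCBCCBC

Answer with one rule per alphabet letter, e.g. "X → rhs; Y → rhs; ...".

  step 3 ⇒ step 4: CBCBCCBABCCBC ⇒ BC·C·BC·C·BC·BC·C·BA·C·BC·BC·C·BC
    A ↦ BA
    B ↦ C
    C ↦ BC

A->BA, B->C, C->BC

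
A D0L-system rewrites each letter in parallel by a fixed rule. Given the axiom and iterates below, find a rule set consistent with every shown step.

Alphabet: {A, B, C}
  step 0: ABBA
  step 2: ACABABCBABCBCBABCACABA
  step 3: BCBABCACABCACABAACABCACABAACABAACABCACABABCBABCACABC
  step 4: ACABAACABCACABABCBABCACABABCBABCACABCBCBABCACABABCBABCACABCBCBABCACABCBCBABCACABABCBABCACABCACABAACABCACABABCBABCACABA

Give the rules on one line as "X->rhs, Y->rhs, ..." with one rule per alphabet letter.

  step 3 ⇒ step 4: BCBABCACABCACABAACABCACABAACABAACABCACABABCBABCACABC ⇒ ACA·BA·ACA·BC·ACA·BA·BC·BA·BC·ACA·BA·BC·BA·BC·ACA·BC·BC·BA·BC·ACA·BA·BC·BA·BC·ACA·BC·BC·BA·BC·ACA·BC·BC·BA·BC·ACA·BA·BC·BA·BC·ACA·BC·ACA·BA·ACA·BC·ACA·BA·BC·BA·BC·ACA·BA
    A ↦ BC
    B ↦ ACA
    C ↦ BA

A->BC, B->ACA, C->BA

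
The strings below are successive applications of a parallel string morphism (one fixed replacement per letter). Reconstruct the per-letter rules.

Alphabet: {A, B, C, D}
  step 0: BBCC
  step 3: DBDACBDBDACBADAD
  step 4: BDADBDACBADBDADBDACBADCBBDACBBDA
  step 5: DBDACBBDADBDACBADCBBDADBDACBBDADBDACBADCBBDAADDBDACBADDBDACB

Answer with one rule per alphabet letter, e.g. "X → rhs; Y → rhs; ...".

A->CB, B->D, C->A, D->BDA

  step 4 ⇒ step 5: BDADBDACBADBDADBDACBADCBBDACBBDA ⇒ D·BDA·CB·BDA·D·BDA·CB·A·D·CB·BDA·D·BDA·CB·BDA·D·BDA·CB·A·D·CB·BDA·A·D·D·BDA·CB·A·D·D·BDA·CB
    A ↦ CB
    B ↦ D
    C ↦ A
    D ↦ BDA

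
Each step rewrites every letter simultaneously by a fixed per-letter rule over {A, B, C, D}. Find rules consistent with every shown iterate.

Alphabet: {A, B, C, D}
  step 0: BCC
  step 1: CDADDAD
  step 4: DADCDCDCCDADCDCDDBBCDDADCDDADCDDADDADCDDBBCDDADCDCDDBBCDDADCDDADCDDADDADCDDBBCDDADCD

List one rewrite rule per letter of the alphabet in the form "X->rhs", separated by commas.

  step 0 ⇒ step 1: BCC ⇒ C·DAD·DAD
    B ↦ C
    C ↦ DAD
    A ↦ DBB  (constrained at step 1)
    D ↦ CD  (constrained at step 1)

A->DBB, B->C, C->DAD, D->CD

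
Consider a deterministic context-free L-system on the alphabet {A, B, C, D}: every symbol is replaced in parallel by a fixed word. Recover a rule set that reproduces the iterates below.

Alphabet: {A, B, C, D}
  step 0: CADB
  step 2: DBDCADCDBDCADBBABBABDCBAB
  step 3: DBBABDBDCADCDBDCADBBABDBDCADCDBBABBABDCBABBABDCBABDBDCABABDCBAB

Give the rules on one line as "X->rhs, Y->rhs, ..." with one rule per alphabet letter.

A->DC, B->BAB, C->DCA, D->DB

  step 2 ⇒ step 3: DBDCADCDBDCADBBABBABDCBAB ⇒ DB·BAB·DB·DCA·DC·DB·DCA·DB·BAB·DB·DCA·DC·DB·BAB·BAB·DC·BAB·BAB·DC·BAB·DB·DCA·BAB·DC·BAB
    A ↦ DC
    B ↦ BAB
    C ↦ DCA
    D ↦ DB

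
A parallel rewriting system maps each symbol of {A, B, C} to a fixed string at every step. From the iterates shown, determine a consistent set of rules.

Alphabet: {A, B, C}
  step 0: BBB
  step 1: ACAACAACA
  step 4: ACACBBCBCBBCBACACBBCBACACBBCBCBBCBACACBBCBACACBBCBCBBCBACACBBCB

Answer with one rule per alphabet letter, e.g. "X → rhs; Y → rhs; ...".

  step 0 ⇒ step 1: BBB ⇒ ACA·ACA·ACA
    B ↦ ACA
    A ↦ CB  (constrained at step 1)
    C ↦ B  (constrained at step 1)

A->CB, B->ACA, C->B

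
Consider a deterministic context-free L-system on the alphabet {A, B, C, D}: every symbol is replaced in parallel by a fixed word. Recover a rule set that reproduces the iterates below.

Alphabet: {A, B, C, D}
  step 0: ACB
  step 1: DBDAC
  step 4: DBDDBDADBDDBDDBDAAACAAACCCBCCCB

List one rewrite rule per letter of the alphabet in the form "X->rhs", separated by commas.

  step 0 ⇒ step 1: ACB ⇒ DBD·A·C
    A ↦ DBD
    B ↦ C
    C ↦ A
    D ↦ CCB  (constrained at step 1)

A->DBD, B->C, C->A, D->CCB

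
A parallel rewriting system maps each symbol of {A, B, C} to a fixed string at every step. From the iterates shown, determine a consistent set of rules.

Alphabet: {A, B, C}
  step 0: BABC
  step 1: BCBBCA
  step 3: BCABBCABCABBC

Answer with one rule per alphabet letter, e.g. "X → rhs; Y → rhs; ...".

  step 0 ⇒ step 1: BABC ⇒ BC·B·BC·A
    A ↦ B
    B ↦ BC
    C ↦ A

A->B, B->BC, C->A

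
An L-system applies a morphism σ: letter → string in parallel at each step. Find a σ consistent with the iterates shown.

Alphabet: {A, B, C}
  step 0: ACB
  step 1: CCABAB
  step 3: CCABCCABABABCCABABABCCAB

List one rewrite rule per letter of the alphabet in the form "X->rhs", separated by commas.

A->CC, B->AB, C->AB

  step 0 ⇒ step 1: ACB ⇒ CC·AB·AB
    A ↦ CC
    B ↦ AB
    C ↦ AB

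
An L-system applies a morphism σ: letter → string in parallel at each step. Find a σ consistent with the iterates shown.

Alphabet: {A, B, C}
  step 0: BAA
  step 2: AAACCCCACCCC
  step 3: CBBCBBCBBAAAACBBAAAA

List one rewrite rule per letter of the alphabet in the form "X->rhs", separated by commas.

A->CBB, B->CC, C->A

  step 2 ⇒ step 3: AAACCCCACCCC ⇒ CBB·CBB·CBB·A·A·A·A·CBB·A·A·A·A
    A ↦ CBB
    C ↦ A
    B ↦ CC  (constrained at step 0)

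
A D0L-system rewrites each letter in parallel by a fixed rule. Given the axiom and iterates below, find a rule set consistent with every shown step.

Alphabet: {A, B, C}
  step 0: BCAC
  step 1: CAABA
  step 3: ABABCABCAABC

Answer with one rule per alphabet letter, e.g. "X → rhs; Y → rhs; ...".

A->AB, B->C, C->A

  step 0 ⇒ step 1: BCAC ⇒ C·A·AB·A
    A ↦ AB
    B ↦ C
    C ↦ A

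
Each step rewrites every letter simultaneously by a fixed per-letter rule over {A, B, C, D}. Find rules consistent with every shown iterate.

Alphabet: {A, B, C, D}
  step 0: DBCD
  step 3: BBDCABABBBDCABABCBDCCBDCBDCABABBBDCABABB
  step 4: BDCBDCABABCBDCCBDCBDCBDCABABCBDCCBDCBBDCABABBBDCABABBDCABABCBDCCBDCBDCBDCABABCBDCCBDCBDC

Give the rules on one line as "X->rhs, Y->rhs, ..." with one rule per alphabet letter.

A->C, B->BDC, C->B, D->ABA

  step 3 ⇒ step 4: BBDCABABBBDCABABCBDCCBDCBDCABABBBDCABABB ⇒ BDC·BDC·ABA·B·C·BDC·C·BDC·BDC·BDC·ABA·B·C·BDC·C·BDC·B·BDC·ABA·B·B·BDC·ABA·B·BDC·ABA·B·C·BDC·C·BDC·BDC·BDC·ABA·B·C·BDC·C·BDC·BDC
    A ↦ C
    B ↦ BDC
    C ↦ B
    D ↦ ABA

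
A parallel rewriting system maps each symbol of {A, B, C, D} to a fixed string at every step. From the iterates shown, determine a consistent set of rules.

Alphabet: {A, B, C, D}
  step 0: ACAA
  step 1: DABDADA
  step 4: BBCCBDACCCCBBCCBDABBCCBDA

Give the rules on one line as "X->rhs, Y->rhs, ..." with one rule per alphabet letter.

  step 0 ⇒ step 1: ACAA ⇒ DA·B·DA·DA
    A ↦ DA
    C ↦ B
    B ↦ CC  (constrained at step 1)
    D ↦ B  (constrained at step 1)

A->DA, B->CC, C->B, D->B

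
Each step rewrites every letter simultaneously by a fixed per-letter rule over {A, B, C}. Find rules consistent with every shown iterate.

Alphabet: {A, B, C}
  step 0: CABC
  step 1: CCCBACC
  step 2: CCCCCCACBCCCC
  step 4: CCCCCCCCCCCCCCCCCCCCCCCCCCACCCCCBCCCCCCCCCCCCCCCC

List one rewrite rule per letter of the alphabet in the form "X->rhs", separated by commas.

  step 1 ⇒ step 2: CCCBACC ⇒ CC·CC·CC·A·CB·CC·CC
    A ↦ CB
    B ↦ A
    C ↦ CC

A->CB, B->A, C->CC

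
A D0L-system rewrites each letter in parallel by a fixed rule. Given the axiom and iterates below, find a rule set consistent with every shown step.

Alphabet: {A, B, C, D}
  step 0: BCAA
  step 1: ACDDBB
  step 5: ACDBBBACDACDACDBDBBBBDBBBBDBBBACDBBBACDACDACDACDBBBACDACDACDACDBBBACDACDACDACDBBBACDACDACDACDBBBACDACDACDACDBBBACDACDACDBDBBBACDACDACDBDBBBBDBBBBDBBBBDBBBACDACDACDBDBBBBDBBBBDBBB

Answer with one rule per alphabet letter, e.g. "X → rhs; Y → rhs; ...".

  step 0 ⇒ step 1: BCAA ⇒ ACD·D·B·B
    A ↦ B
    B ↦ ACD
    C ↦ D
    D ↦ BBB  (constrained at step 1)

A->B, B->ACD, C->D, D->BBB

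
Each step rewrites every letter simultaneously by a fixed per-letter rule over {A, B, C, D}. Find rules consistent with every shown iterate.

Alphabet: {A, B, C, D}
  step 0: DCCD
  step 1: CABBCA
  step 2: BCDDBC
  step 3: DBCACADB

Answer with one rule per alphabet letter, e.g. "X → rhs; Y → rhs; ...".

A->C, B->D, C->B, D->CA

  step 2 ⇒ step 3: BCDDBC ⇒ D·B·CA·CA·D·B
    B ↦ D
    C ↦ B
    D ↦ CA
  step 1 ⇒ step 2: CABBCA ⇒ B·C·D·D·B·C
    A ↦ C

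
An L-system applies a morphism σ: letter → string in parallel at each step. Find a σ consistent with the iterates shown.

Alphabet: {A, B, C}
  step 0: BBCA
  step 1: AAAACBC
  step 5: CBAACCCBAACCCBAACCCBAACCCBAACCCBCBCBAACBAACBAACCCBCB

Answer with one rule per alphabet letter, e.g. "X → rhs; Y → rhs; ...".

A->C, B->AA, C->CB

  step 0 ⇒ step 1: BBCA ⇒ AA·AA·CB·C
    A ↦ C
    B ↦ AA
    C ↦ CB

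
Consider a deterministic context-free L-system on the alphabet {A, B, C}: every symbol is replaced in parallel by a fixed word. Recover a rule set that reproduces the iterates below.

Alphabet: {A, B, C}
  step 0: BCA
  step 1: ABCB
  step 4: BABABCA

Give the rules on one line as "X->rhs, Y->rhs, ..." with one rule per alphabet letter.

A->B, B->A, C->BC

  step 0 ⇒ step 1: BCA ⇒ A·BC·B
    A ↦ B
    B ↦ A
    C ↦ BC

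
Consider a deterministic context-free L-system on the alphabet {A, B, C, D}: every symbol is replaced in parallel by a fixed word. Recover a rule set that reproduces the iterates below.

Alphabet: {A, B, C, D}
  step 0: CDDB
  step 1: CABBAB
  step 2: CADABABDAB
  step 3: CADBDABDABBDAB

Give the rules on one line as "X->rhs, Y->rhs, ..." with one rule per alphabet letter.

  step 2 ⇒ step 3: CADABABDAB ⇒ CA·D·B·D·AB·D·AB·B·D·AB
    A ↦ D
    B ↦ AB
    C ↦ CA
    D ↦ B

A->D, B->AB, C->CA, D->B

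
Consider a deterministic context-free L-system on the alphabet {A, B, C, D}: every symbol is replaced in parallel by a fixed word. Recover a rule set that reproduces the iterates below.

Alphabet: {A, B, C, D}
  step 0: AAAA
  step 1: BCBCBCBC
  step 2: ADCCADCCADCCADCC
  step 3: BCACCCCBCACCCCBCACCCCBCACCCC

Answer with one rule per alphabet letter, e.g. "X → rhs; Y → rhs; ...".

  step 2 ⇒ step 3: ADCCADCCADCCADCC ⇒ BC·A·CC·CC·BC·A·CC·CC·BC·A·CC·CC·BC·A·CC·CC
    A ↦ BC
    C ↦ CC
    D ↦ A
  step 1 ⇒ step 2: BCBCBCBC ⇒ AD·CC·AD·CC·AD·CC·AD·CC
    B ↦ AD

A->BC, B->AD, C->CC, D->A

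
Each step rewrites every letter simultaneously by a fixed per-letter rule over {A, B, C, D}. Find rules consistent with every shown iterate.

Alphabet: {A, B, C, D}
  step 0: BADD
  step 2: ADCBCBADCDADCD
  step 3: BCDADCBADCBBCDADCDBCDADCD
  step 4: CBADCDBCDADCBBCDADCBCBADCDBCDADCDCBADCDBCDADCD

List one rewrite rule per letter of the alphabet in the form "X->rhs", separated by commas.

  step 3 ⇒ step 4: BCDADCBADCBBCDADCDBCDADCD ⇒ CB·AD·CD·B·CD·AD·CB·B·CD·AD·CB·CB·AD·CD·B·CD·AD·CD·CB·AD·CD·B·CD·AD·CD
    A ↦ B
    B ↦ CB
    C ↦ AD
    D ↦ CD

A->B, B->CB, C->AD, D->CD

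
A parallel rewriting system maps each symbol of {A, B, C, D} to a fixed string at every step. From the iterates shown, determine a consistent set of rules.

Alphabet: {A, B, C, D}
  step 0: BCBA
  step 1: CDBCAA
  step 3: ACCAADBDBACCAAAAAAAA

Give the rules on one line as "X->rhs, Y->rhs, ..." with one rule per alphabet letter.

  step 0 ⇒ step 1: BCBA ⇒ C·DB·C·AA
    A ↦ AA
    B ↦ C
    C ↦ DB
    D ↦ AC  (constrained at step 1)

A->AA, B->C, C->DB, D->AC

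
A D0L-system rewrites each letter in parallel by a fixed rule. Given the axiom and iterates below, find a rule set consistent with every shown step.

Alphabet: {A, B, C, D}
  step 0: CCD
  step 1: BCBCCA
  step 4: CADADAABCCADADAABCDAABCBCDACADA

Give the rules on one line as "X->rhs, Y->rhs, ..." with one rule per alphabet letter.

A->DA, B->A, C->BC, D->CA

  step 0 ⇒ step 1: CCD ⇒ BC·BC·CA
    C ↦ BC
    D ↦ CA
    A ↦ DA  (constrained at step 1)
    B ↦ A  (constrained at step 1)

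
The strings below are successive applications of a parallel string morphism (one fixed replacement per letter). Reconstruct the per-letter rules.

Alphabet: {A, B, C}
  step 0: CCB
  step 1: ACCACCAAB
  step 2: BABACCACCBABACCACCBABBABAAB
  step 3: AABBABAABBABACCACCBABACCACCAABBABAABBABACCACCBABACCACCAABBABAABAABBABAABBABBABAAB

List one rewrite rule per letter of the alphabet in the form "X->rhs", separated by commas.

  step 2 ⇒ step 3: BABACCACCBABACCACCBABBABAAB ⇒ AAB·BAB·AAB·BAB·ACC·ACC·BAB·ACC·ACC·AAB·BAB·AAB·BAB·ACC·ACC·BAB·ACC·ACC·AAB·BAB·AAB·AAB·BAB·AAB·BAB·BAB·AAB
    A ↦ BAB
    B ↦ AAB
    C ↦ ACC

A->BAB, B->AAB, C->ACC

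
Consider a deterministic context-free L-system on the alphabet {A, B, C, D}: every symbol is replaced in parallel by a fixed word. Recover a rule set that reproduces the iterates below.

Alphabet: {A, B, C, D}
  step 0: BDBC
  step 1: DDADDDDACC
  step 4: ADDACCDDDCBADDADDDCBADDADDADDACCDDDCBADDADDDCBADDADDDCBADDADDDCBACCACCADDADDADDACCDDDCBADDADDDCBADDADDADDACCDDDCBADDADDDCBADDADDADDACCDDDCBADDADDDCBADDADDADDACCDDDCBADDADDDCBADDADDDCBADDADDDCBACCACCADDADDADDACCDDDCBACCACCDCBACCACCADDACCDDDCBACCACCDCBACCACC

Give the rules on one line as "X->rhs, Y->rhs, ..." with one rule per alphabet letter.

  step 0 ⇒ step 1: BDBC ⇒ DD·ADD·DD·ACC
    B ↦ DD
    C ↦ ACC
    D ↦ ADD
    A ↦ DCB  (constrained at step 1)

A->DCB, B->DD, C->ACC, D->ADD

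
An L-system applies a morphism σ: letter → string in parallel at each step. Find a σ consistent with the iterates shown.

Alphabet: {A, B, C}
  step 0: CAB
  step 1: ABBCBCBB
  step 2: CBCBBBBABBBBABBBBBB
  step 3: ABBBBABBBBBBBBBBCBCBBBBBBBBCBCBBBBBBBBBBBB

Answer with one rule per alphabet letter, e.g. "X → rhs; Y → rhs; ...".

A->CBC, B->BB, C->ABB

  step 2 ⇒ step 3: CBCBBBBABBBBABBBBBB ⇒ ABB·BB·ABB·BB·BB·BB·BB·CBC·BB·BB·BB·BB·CBC·BB·BB·BB·BB·BB·BB
    A ↦ CBC
    B ↦ BB
    C ↦ ABB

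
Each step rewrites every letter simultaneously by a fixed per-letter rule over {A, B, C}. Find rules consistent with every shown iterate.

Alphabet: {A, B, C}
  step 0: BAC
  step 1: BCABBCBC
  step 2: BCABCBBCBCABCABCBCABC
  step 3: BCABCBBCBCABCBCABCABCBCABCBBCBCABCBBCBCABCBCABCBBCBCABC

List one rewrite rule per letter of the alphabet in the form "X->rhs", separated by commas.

A->BBC, B->BCA, C->BC

  step 2 ⇒ step 3: BCABCBBCBCABCABCBCABC ⇒ BCA·BC·BBC·BCA·BC·BCA·BCA·BC·BCA·BC·BBC·BCA·BC·BBC·BCA·BC·BCA·BC·BBC·BCA·BC
    A ↦ BBC
    B ↦ BCA
    C ↦ BC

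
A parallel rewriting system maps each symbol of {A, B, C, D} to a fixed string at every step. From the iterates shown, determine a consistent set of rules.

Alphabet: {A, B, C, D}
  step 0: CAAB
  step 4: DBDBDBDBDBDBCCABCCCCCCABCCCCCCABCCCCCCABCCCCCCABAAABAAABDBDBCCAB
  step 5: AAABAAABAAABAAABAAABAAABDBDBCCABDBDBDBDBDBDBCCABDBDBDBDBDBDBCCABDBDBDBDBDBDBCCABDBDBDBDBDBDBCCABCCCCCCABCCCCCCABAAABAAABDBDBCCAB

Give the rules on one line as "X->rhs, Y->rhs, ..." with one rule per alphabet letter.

A->CC, B->AB, C->DB, D->AA

  step 4 ⇒ step 5: DBDBDBDBDBDBCCABCCCCCCABCCCCCCABCCCCCCABCCCCCCABAAABAAABDBDBCCAB ⇒ AA·AB·AA·AB·AA·AB·AA·AB·AA·AB·AA·AB·DB·DB·CC·AB·DB·DB·DB·DB·DB·DB·CC·AB·DB·DB·DB·DB·DB·DB·CC·AB·DB·DB·DB·DB·DB·DB·CC·AB·DB·DB·DB·DB·DB·DB·CC·AB·CC·CC·CC·AB·CC·CC·CC·AB·AA·AB·AA·AB·DB·DB·CC·AB
    A ↦ CC
    B ↦ AB
    C ↦ DB
    D ↦ AA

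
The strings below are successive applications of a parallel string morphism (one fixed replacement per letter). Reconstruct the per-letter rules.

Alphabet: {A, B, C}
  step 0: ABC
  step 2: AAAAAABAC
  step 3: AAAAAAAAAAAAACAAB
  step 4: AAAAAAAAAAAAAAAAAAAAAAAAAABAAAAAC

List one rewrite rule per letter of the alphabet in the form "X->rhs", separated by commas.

  step 3 ⇒ step 4: AAAAAAAAAAAAACAAB ⇒ AA·AA·AA·AA·AA·AA·AA·AA·AA·AA·AA·AA·AA·B·AA·AA·AC
    A ↦ AA
    B ↦ AC
    C ↦ B

A->AA, B->AC, C->B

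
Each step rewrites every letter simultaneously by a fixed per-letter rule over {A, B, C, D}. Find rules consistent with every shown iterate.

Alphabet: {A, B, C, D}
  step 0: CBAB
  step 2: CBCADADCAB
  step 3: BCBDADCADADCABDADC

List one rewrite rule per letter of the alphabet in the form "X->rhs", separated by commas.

A->DAD, B->C, C->B, D->CA

  step 2 ⇒ step 3: CBCADADCAB ⇒ B·C·B·DAD·CA·DAD·CA·B·DAD·C
    A ↦ DAD
    B ↦ C
    C ↦ B
    D ↦ CA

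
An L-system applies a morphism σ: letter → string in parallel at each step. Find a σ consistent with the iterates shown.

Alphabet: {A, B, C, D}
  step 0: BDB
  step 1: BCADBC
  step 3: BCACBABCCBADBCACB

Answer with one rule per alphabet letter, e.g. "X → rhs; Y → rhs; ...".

  step 0 ⇒ step 1: BDB ⇒ BC·AD·BC
    B ↦ BC
    D ↦ AD
    A ↦ CB  (constrained at step 1)
    C ↦ A  (constrained at step 1)

A->CB, B->BC, C->A, D->AD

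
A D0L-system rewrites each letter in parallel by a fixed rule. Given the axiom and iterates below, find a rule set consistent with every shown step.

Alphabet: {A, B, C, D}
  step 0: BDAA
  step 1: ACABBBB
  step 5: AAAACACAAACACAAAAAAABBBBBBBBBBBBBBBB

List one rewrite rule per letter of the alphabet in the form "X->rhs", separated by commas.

A->BB, B->A, C->DD, D->CA

  step 0 ⇒ step 1: BDAA ⇒ A·CA·BB·BB
    A ↦ BB
    B ↦ A
    D ↦ CA
    C ↦ DD  (constrained at step 1)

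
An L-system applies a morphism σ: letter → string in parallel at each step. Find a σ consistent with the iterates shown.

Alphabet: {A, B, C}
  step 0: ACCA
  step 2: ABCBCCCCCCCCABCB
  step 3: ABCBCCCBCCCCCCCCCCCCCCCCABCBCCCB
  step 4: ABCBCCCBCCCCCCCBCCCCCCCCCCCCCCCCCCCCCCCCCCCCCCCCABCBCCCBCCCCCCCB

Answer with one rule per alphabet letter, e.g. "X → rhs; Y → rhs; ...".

A->AB, B->CB, C->CC

  step 3 ⇒ step 4: ABCBCCCBCCCCCCCCCCCCCCCCABCBCCCB ⇒ AB·CB·CC·CB·CC·CC·CC·CB·CC·CC·CC·CC·CC·CC·CC·CC·CC·CC·CC·CC·CC·CC·CC·CC·AB·CB·CC·CB·CC·CC·CC·CB
    A ↦ AB
    B ↦ CB
    C ↦ CC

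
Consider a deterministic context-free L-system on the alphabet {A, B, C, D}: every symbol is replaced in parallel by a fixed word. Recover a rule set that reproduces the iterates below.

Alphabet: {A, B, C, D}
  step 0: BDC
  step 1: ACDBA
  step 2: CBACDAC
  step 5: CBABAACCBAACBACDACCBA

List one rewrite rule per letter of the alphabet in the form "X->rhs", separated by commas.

  step 1 ⇒ step 2: ACDBA ⇒ C·BA·CD·A·C
    A ↦ C
    B ↦ A
    C ↦ BA
    D ↦ CD

A->C, B->A, C->BA, D->CD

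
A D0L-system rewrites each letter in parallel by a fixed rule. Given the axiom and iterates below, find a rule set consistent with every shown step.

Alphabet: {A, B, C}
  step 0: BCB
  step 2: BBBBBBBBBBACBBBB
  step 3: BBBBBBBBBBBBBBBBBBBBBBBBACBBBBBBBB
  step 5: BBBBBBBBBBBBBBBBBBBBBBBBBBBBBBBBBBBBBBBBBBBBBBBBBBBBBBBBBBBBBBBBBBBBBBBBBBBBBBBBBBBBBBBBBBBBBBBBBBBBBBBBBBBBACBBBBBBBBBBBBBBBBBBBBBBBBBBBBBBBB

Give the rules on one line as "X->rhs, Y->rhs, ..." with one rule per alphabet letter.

A->BBB, B->BB, C->BAC

  step 2 ⇒ step 3: BBBBBBBBBBACBBBB ⇒ BB·BB·BB·BB·BB·BB·BB·BB·BB·BB·BBB·BAC·BB·BB·BB·BB
    A ↦ BBB
    B ↦ BB
    C ↦ BAC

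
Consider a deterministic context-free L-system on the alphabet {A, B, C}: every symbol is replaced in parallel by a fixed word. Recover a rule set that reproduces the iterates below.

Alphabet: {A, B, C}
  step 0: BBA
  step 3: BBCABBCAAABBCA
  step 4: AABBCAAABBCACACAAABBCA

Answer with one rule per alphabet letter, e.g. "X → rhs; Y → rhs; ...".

A->CA, B->A, C->BB

  step 3 ⇒ step 4: BBCABBCAAABBCA ⇒ A·A·BB·CA·A·A·BB·CA·CA·CA·A·A·BB·CA
    A ↦ CA
    B ↦ A
    C ↦ BB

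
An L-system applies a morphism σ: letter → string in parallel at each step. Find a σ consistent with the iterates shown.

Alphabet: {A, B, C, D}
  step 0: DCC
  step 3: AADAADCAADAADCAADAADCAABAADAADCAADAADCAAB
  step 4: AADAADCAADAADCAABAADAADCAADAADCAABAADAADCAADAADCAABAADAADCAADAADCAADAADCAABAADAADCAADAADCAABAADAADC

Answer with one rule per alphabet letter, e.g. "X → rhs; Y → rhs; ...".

A->AAD, B->C, C->AAB, D->C

  step 3 ⇒ step 4: AADAADCAADAADCAADAADCAABAADAADCAADAADCAAB ⇒ AAD·AAD·C·AAD·AAD·C·AAB·AAD·AAD·C·AAD·AAD·C·AAB·AAD·AAD·C·AAD·AAD·C·AAB·AAD·AAD·C·AAD·AAD·C·AAD·AAD·C·AAB·AAD·AAD·C·AAD·AAD·C·AAB·AAD·AAD·C
    A ↦ AAD
    B ↦ C
    C ↦ AAB
    D ↦ C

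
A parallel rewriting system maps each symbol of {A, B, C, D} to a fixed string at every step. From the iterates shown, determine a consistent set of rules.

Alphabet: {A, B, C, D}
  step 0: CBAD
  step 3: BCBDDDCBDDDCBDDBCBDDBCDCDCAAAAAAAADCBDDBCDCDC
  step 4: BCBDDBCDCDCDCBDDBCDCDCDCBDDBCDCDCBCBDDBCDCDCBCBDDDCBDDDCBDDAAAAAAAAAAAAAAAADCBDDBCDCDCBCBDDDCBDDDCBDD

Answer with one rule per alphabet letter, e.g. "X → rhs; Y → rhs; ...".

A->AA, B->BC, C->BDD, D->DC

  step 3 ⇒ step 4: BCBDDDCBDDDCBDDBCBDDBCDCDCAAAAAAAADCBDDBCDCDC ⇒ BC·BDD·BC·DC·DC·DC·BDD·BC·DC·DC·DC·BDD·BC·DC·DC·BC·BDD·BC·DC·DC·BC·BDD·DC·BDD·DC·BDD·AA·AA·AA·AA·AA·AA·AA·AA·DC·BDD·BC·DC·DC·BC·BDD·DC·BDD·DC·BDD
    A ↦ AA
    B ↦ BC
    C ↦ BDD
    D ↦ DC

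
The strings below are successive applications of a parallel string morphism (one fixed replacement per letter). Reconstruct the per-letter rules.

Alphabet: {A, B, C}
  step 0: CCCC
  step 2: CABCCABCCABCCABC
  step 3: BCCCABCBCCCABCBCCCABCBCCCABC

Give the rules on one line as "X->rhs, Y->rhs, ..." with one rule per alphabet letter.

  step 2 ⇒ step 3: CABCCABCCABCCABC ⇒ BC·C·CA·BC·BC·C·CA·BC·BC·C·CA·BC·BC·C·CA·BC
    A ↦ C
    B ↦ CA
    C ↦ BC

A->C, B->CA, C->BC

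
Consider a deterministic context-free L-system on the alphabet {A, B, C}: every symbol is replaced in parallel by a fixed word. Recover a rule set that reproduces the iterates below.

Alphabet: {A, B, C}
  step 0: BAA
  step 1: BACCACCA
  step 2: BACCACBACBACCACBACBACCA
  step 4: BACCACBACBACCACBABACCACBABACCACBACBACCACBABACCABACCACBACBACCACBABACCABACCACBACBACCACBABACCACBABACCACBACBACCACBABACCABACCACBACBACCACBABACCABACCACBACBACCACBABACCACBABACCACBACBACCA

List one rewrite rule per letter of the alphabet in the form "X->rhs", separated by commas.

A->CCA, B->BA, C->CBA

  step 1 ⇒ step 2: BACCACCA ⇒ BA·CCA·CBA·CBA·CCA·CBA·CBA·CCA
    A ↦ CCA
    B ↦ BA
    C ↦ CBA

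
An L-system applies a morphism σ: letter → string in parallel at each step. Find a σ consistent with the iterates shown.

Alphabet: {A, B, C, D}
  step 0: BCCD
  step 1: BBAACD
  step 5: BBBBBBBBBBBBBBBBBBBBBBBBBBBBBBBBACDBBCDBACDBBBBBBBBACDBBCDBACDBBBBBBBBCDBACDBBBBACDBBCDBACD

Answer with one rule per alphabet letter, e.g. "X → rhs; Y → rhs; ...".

  step 0 ⇒ step 1: BCCD ⇒ BB·A·A·CD
    B ↦ BB
    C ↦ A
    D ↦ CD
    A ↦ CDB  (constrained at step 1)

A->CDB, B->BB, C->A, D->CD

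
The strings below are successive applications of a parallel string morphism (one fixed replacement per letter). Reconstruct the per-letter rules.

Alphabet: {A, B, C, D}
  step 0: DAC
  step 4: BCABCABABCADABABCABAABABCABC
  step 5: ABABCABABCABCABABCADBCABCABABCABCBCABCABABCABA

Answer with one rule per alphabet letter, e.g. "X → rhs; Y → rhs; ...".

A->BC, B->A, C->BA, D->AD

  step 4 ⇒ step 5: BCABCABABCADABABCABAABABCABC ⇒ A·BA·BC·A·BA·BC·A·BC·A·BA·BC·AD·BC·A·BC·A·BA·BC·A·BC·BC·A·BC·A·BA·BC·A·BA
    A ↦ BC
    B ↦ A
    C ↦ BA
    D ↦ AD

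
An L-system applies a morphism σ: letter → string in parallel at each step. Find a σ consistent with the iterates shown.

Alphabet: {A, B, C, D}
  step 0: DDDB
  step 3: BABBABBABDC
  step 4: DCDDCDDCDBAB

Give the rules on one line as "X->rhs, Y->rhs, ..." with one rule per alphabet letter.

A->C, B->D, C->B, D->BA

  step 3 ⇒ step 4: BABBABBABDC ⇒ D·C·D·D·C·D·D·C·D·BA·B
    A ↦ C
    B ↦ D
    C ↦ B
    D ↦ BA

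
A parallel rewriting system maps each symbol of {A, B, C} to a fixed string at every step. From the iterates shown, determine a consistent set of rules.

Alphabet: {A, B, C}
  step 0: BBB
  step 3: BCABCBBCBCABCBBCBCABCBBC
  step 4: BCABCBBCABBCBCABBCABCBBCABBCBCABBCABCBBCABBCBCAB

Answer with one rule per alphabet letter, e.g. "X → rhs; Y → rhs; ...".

A->CB, B->BC, C->AB

  step 3 ⇒ step 4: BCABCBBCBCABCBBCBCABCBBC ⇒ BC·AB·CB·BC·AB·BC·BC·AB·BC·AB·CB·BC·AB·BC·BC·AB·BC·AB·CB·BC·AB·BC·BC·AB
    A ↦ CB
    B ↦ BC
    C ↦ AB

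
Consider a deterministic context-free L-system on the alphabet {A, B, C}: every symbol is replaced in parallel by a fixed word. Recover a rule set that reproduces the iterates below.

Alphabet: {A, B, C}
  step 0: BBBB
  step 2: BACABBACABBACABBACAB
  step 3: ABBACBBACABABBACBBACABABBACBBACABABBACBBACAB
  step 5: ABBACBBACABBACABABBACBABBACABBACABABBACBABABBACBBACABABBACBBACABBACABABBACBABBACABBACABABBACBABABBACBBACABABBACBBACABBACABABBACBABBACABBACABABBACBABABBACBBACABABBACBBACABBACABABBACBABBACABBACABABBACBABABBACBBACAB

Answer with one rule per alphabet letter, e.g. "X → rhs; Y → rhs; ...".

A->BAC, B->AB, C->B

  step 2 ⇒ step 3: BACABBACABBACABBACAB ⇒ AB·BAC·B·BAC·AB·AB·BAC·B·BAC·AB·AB·BAC·B·BAC·AB·AB·BAC·B·BAC·AB
    A ↦ BAC
    B ↦ AB
    C ↦ B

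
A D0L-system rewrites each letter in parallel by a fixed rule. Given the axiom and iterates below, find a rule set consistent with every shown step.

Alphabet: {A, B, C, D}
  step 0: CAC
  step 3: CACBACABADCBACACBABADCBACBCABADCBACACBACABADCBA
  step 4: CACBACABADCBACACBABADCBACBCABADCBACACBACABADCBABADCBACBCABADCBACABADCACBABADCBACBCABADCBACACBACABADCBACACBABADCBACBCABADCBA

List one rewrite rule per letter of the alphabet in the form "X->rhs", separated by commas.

A->CBA, B->BAD, C->CA, D->CB

  step 3 ⇒ step 4: CACBACABADCBACACBABADCBACBCABADCBACACBACABADCBA ⇒ CA·CBA·CA·BAD·CBA·CA·CBA·BAD·CBA·CB·CA·BAD·CBA·CA·CBA·CA·BAD·CBA·BAD·CBA·CB·CA·BAD·CBA·CA·BAD·CA·CBA·BAD·CBA·CB·CA·BAD·CBA·CA·CBA·CA·BAD·CBA·CA·CBA·BAD·CBA·CB·CA·BAD·CBA
    A ↦ CBA
    B ↦ BAD
    C ↦ CA
    D ↦ CB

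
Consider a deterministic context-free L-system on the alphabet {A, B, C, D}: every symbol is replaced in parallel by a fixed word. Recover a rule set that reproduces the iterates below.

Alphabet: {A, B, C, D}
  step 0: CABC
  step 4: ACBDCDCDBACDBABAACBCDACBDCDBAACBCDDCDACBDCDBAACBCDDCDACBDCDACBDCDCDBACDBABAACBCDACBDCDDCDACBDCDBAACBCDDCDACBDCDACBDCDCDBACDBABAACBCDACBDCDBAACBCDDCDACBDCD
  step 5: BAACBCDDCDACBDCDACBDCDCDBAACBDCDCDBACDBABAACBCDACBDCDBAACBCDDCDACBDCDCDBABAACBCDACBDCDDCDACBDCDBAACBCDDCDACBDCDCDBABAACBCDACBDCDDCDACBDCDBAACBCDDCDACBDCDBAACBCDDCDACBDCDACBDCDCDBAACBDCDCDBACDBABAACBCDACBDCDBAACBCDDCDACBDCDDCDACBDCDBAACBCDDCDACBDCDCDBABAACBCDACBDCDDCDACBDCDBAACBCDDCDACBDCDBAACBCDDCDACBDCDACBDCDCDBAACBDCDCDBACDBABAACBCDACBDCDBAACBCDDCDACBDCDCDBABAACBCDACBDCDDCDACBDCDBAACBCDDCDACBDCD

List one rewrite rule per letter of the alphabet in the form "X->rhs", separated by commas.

A->BA, B->CD, C->ACB, D->DCD

  step 4 ⇒ step 5: ACBDCDCDBACDBABAACBCDACBDCDBAACBCDDCDACBDCDBAACBCDDCDACBDCDACBDCDCDBACDBABAACBCDACBDCDDCDACBDCDBAACBCDDCDACBDCDACBDCDCDBACDBABAACBCDACBDCDBAACBCDDCDACBDCD ⇒ BA·ACB·CD·DCD·ACB·DCD·ACB·DCD·CD·BA·ACB·DCD·CD·BA·CD·BA·BA·ACB·CD·ACB·DCD·BA·ACB·CD·DCD·ACB·DCD·CD·BA·BA·ACB·CD·ACB·DCD·DCD·ACB·DCD·BA·ACB·CD·DCD·ACB·DCD·CD·BA·BA·ACB·CD·ACB·DCD·DCD·ACB·DCD·BA·ACB·CD·DCD·ACB·DCD·BA·ACB·CD·DCD·ACB·DCD·ACB·DCD·CD·BA·ACB·DCD·CD·BA·CD·BA·BA·ACB·CD·ACB·DCD·BA·ACB·CD·DCD·ACB·DCD·DCD·ACB·DCD·BA·ACB·CD·DCD·ACB·DCD·CD·BA·BA·ACB·CD·ACB·DCD·DCD·ACB·DCD·BA·ACB·CD·DCD·ACB·DCD·BA·ACB·CD·DCD·ACB·DCD·ACB·DCD·CD·BA·ACB·DCD·CD·BA·CD·BA·BA·ACB·CD·ACB·DCD·BA·ACB·CD·DCD·ACB·DCD·CD·BA·BA·ACB·CD·ACB·DCD·DCD·ACB·DCD·BA·ACB·CD·DCD·ACB·DCD
    A ↦ BA
    B ↦ CD
    C ↦ ACB
    D ↦ DCD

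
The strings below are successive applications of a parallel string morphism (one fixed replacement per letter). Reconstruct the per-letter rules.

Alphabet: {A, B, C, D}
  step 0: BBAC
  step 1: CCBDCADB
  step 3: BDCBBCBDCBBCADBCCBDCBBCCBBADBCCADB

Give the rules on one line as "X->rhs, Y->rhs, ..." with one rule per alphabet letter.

  step 0 ⇒ step 1: BBAC ⇒ C·C·BDC·ADB
    A ↦ BDC
    B ↦ C
    C ↦ ADB
    D ↦ BB  (constrained at step 1)

A->BDC, B->C, C->ADB, D->BB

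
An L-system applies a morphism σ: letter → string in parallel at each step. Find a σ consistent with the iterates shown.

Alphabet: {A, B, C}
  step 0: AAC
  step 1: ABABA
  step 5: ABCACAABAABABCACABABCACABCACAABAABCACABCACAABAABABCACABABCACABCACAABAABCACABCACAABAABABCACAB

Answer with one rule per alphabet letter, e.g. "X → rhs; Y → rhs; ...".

  step 0 ⇒ step 1: AAC ⇒ AB·AB·A
    A ↦ AB
    C ↦ A
    B ↦ CAC  (constrained at step 1)

A->AB, B->CAC, C->A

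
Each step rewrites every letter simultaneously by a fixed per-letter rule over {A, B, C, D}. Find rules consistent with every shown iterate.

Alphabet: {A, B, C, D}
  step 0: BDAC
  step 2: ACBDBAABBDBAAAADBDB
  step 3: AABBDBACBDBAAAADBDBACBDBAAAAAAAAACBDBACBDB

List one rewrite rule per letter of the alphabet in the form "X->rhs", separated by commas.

  step 2 ⇒ step 3: ACBDBAABBDBAAAADBDB ⇒ AA·BB·DB·ACB·DB·AA·AA·DB·DB·ACB·DB·AA·AA·AA·AA·ACB·DB·ACB·DB
    A ↦ AA
    B ↦ DB
    C ↦ BB
    D ↦ ACB

A->AA, B->DB, C->BB, D->ACB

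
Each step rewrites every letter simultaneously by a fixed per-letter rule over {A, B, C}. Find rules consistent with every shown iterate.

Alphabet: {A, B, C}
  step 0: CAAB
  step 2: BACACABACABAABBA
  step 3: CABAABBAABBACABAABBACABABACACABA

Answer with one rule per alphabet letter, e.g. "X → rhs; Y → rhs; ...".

  step 2 ⇒ step 3: BACACABACABAABBA ⇒ CA·BA·AB·BA·AB·BA·CA·BA·AB·BA·CA·BA·BA·CA·CA·BA
    A ↦ BA
    B ↦ CA
    C ↦ AB

A->BA, B->CA, C->AB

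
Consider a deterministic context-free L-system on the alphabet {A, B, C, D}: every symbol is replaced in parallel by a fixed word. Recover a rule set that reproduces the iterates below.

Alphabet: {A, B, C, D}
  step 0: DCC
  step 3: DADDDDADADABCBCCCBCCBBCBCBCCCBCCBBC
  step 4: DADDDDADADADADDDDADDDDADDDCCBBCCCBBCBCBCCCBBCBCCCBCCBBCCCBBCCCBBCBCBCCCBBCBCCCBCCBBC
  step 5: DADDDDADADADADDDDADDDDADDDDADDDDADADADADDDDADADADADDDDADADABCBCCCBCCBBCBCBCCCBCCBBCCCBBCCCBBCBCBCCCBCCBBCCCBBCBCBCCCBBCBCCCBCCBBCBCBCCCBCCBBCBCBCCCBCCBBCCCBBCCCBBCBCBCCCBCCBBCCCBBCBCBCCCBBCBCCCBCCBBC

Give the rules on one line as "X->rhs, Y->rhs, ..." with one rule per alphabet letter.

A->DDD, B->CCB, C->BC, D->DA

  step 4 ⇒ step 5: DADDDDADADADADDDDADDDDADDDCCBBCCCBBCBCBCCCBBCBCCCBCCBBCCCBBCCCBBCBCBCCCBBCBCCCBCCBBC ⇒ DA·DDD·DA·DA·DA·DA·DDD·DA·DDD·DA·DDD·DA·DDD·DA·DA·DA·DA·DDD·DA·DA·DA·DA·DDD·DA·DA·DA·BC·BC·CCB·CCB·BC·BC·BC·CCB·CCB·BC·CCB·BC·CCB·BC·BC·BC·CCB·CCB·BC·CCB·BC·BC·BC·CCB·BC·BC·CCB·CCB·BC·BC·BC·CCB·CCB·BC·BC·BC·CCB·CCB·BC·CCB·BC·CCB·BC·BC·BC·CCB·CCB·BC·CCB·BC·BC·BC·CCB·BC·BC·CCB·CCB·BC
    A ↦ DDD
    B ↦ CCB
    C ↦ BC
    D ↦ DA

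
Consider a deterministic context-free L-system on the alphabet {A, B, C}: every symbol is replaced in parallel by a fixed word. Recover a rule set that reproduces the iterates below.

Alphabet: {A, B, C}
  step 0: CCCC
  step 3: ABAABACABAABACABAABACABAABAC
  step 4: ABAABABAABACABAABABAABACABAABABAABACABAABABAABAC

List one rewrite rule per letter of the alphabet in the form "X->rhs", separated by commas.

  step 3 ⇒ step 4: ABAABACABAABACABAABACABAABAC ⇒ AB·A·AB·AB·A·AB·AC·AB·A·AB·AB·A·AB·AC·AB·A·AB·AB·A·AB·AC·AB·A·AB·AB·A·AB·AC
    A ↦ AB
    B ↦ A
    C ↦ AC

A->AB, B->A, C->AC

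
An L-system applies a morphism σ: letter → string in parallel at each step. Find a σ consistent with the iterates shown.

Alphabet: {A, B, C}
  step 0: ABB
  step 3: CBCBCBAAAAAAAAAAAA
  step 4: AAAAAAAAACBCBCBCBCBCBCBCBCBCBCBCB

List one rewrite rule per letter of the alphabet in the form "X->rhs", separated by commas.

A->CB, B->AA, C->A

  step 3 ⇒ step 4: CBCBCBAAAAAAAAAAAA ⇒ A·AA·A·AA·A·AA·CB·CB·CB·CB·CB·CB·CB·CB·CB·CB·CB·CB
    A ↦ CB
    B ↦ AA
    C ↦ A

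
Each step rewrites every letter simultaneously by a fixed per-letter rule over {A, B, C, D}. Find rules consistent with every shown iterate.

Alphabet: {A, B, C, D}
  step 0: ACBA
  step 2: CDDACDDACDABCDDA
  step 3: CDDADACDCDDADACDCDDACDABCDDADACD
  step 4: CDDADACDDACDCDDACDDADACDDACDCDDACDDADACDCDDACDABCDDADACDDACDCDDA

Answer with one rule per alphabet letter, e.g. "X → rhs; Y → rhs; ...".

A->CD, B->AB, C->CD, D->DA

  step 3 ⇒ step 4: CDDADACDCDDADACDCDDACDABCDDADACD ⇒ CD·DA·DA·CD·DA·CD·CD·DA·CD·DA·DA·CD·DA·CD·CD·DA·CD·DA·DA·CD·CD·DA·CD·AB·CD·DA·DA·CD·DA·CD·CD·DA
    A ↦ CD
    B ↦ AB
    C ↦ CD
    D ↦ DA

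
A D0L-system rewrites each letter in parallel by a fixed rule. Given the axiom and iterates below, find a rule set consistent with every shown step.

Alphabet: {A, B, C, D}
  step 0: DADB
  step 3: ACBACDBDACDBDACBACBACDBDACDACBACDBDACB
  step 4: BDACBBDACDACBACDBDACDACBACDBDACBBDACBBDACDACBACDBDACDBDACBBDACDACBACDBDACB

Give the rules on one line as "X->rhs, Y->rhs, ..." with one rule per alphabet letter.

A->B, B->ACB, C->D, D->ACD

  step 3 ⇒ step 4: ACBACDBDACDBDACBACBACDBDACDACBACDBDACB ⇒ B·D·ACB·B·D·ACD·ACB·ACD·B·D·ACD·ACB·ACD·B·D·ACB·B·D·ACB·B·D·ACD·ACB·ACD·B·D·ACD·B·D·ACB·B·D·ACD·ACB·ACD·B·D·ACB
    A ↦ B
    B ↦ ACB
    C ↦ D
    D ↦ ACD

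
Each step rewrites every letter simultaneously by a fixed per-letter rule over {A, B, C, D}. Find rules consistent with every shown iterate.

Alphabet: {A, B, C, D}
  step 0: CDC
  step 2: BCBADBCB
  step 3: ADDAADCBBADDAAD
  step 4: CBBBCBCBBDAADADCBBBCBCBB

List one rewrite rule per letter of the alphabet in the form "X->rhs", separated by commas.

  step 3 ⇒ step 4: ADDAADCBBADDAAD ⇒ CB·B·B·CB·CB·B·DA·AD·AD·CB·B·B·CB·CB·B
    A ↦ CB
    B ↦ AD
    C ↦ DA
    D ↦ B

A->CB, B->AD, C->DA, D->B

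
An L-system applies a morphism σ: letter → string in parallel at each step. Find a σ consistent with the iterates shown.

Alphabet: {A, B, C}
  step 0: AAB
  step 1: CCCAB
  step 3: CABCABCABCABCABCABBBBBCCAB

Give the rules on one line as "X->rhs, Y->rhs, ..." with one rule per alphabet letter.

A->C, B->CAB, C->BB

  step 0 ⇒ step 1: AAB ⇒ C·C·CAB
    A ↦ C
    B ↦ CAB
    C ↦ BB  (constrained at step 1)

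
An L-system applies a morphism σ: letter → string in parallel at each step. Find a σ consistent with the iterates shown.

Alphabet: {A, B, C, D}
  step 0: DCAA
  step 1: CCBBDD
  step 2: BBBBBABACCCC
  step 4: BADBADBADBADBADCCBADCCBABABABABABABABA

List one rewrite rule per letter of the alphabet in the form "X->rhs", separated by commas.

A->D, B->BA, C->BB, D->CC

  step 1 ⇒ step 2: CCBBDD ⇒ BB·BB·BA·BA·CC·CC
    B ↦ BA
    C ↦ BB
    D ↦ CC
  step 0 ⇒ step 1: DCAA ⇒ CC·BB·D·D
    A ↦ D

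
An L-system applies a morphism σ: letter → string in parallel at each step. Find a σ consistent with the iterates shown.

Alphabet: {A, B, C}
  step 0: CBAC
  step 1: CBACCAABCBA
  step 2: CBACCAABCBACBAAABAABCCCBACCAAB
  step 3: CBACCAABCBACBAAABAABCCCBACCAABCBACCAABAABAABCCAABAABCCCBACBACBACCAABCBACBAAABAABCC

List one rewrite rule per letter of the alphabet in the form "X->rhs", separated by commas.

A->AAB, B->CC, C->CBA

  step 2 ⇒ step 3: CBACCAABCBACBAAABAABCCCBACCAAB ⇒ CBA·CC·AAB·CBA·CBA·AAB·AAB·CC·CBA·CC·AAB·CBA·CC·AAB·AAB·AAB·CC·AAB·AAB·CC·CBA·CBA·CBA·CC·AAB·CBA·CBA·AAB·AAB·CC
    A ↦ AAB
    B ↦ CC
    C ↦ CBA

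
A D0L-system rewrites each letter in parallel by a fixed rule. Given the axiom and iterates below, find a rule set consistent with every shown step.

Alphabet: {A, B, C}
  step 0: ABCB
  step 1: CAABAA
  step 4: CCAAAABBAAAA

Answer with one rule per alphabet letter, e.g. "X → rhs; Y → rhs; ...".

  step 0 ⇒ step 1: ABCB ⇒ C·AA·B·AA
    A ↦ C
    B ↦ AA
    C ↦ B

A->C, B->AA, C->B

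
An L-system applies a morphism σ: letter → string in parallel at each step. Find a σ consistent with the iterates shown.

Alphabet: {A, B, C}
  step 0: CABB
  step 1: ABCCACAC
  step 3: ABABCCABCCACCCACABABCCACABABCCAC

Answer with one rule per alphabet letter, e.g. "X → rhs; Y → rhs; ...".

  step 0 ⇒ step 1: CABB ⇒ AB·CC·AC·AC
    A ↦ CC
    B ↦ AC
    C ↦ AB

A->CC, B->AC, C->AB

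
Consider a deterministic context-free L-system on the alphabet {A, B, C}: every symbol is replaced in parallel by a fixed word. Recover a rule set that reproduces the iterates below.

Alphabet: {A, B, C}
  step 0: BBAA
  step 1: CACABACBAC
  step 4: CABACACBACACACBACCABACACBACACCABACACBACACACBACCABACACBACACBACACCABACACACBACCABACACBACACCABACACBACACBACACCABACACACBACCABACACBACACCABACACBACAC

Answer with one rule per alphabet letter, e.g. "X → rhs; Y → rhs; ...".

  step 0 ⇒ step 1: BBAA ⇒ CA·CA·BAC·BAC
    A ↦ BAC
    B ↦ CA
    C ↦ AC  (constrained at step 1)

A->BAC, B->CA, C->AC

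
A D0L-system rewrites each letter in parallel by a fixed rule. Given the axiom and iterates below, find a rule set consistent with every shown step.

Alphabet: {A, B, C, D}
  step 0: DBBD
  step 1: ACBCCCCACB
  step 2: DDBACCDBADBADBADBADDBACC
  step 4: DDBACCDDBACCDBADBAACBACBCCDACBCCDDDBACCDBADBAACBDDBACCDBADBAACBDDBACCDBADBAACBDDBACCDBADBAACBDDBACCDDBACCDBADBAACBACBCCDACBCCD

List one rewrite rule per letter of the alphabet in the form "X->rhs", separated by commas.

A->D, B->CC, C->DBA, D->ACB

  step 1 ⇒ step 2: ACBCCCCACB ⇒ D·DBA·CC·DBA·DBA·DBA·DBA·D·DBA·CC
    A ↦ D
    B ↦ CC
    C ↦ DBA
  step 0 ⇒ step 1: DBBD ⇒ ACB·CC·CC·ACB
    D ↦ ACB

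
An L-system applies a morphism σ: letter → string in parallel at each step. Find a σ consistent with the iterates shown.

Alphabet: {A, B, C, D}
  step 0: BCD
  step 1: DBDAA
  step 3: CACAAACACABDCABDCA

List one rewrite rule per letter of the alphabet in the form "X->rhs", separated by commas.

  step 0 ⇒ step 1: BCD ⇒ D·BD·AA
    B ↦ D
    C ↦ BD
    D ↦ AA
    A ↦ CA  (constrained at step 1)

A->CA, B->D, C->BD, D->AA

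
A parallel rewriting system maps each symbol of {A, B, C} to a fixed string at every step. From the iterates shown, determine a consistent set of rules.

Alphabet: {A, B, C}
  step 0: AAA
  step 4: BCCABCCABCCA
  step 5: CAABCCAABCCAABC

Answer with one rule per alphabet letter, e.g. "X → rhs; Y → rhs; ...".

  step 4 ⇒ step 5: BCCABCCABCCA ⇒ C·A·A·BC·C·A·A·BC·C·A·A·BC
    A ↦ BC
    B ↦ C
    C ↦ A

A->BC, B->C, C->A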